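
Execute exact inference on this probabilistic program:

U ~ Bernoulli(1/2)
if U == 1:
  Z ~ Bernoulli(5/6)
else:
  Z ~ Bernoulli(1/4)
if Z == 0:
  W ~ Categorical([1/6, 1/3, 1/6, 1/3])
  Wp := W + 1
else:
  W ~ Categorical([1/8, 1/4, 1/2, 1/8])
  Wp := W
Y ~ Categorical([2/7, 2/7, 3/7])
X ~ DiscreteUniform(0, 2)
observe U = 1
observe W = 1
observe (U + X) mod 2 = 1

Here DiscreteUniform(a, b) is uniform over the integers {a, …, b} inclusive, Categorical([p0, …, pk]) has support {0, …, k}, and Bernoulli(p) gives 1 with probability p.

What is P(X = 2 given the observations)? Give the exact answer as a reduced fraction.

Enumerate traces; 12 have nonzero weight after conditioning:
  (U=1, Z=0, W=1, Y=0, X=0) weight 1/378
  (U=1, Z=0, W=1, Y=0, X=2) weight 1/378
  (U=1, Z=0, W=1, Y=1, X=0) weight 1/378
  (U=1, Z=0, W=1, Y=1, X=2) weight 1/378
  (U=1, Z=0, W=1, Y=2, X=0) weight 1/252
  (U=1, Z=0, W=1, Y=2, X=2) weight 1/252
  (U=1, Z=1, W=1, Y=0, X=0) weight 5/504
  (U=1, Z=1, W=1, Y=0, X=2) weight 5/504
  … 4 more
Group by X:
  weight(X=0) = 19/432
  weight(X=2) = 19/432
Total weight = 19/432 + 19/432 = 19/216
P(X=0 | obs) = 19/432 / 19/216 = 1/2
P(X=2 | obs) = 19/432 / 19/216 = 1/2

P(X = 2 | obs) = 1/2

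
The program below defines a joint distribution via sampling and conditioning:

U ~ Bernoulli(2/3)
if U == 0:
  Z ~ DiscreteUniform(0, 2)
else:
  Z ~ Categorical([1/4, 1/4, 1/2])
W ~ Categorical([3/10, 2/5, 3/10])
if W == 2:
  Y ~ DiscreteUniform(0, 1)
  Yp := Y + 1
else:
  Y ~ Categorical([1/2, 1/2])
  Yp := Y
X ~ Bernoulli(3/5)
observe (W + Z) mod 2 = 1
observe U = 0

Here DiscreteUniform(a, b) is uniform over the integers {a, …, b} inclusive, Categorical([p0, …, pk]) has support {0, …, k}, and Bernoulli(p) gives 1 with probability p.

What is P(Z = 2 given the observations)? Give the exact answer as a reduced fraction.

P(Z = 2 | obs) = 2/7

Enumerate traces; 16 have nonzero weight after conditioning:
  (U=0, Z=0, W=1, Y=0, X=0) weight 2/225
  (U=0, Z=0, W=1, Y=0, X=1) weight 1/75
  (U=0, Z=0, W=1, Y=1, X=0) weight 2/225
  (U=0, Z=0, W=1, Y=1, X=1) weight 1/75
  (U=0, Z=1, W=0, Y=0, X=0) weight 1/150
  (U=0, Z=1, W=0, Y=0, X=1) weight 1/100
  (U=0, Z=1, W=0, Y=1, X=0) weight 1/150
  (U=0, Z=1, W=0, Y=1, X=1) weight 1/100
  (U=0, Z=2, W=1, Y=0, X=0) weight 2/225
  … 7 more
Group by Z:
  weight(Z=0) = 2/45
  weight(Z=1) = 1/15
  weight(Z=2) = 2/45
Total weight = 2/45 + 1/15 + 2/45 = 7/45
P(Z=0 | obs) = 2/45 / 7/45 = 2/7
P(Z=1 | obs) = 1/15 / 7/45 = 3/7
P(Z=2 | obs) = 2/45 / 7/45 = 2/7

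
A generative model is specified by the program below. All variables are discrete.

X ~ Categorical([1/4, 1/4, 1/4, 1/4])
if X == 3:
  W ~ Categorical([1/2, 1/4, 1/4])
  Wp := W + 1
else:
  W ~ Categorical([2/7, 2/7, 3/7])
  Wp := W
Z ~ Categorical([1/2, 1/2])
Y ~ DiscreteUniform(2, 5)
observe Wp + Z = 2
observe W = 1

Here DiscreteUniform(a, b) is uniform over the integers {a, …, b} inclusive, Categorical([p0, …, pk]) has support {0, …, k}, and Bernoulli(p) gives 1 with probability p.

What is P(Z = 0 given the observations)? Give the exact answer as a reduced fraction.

Enumerate traces; 16 have nonzero weight after conditioning:
  (X=0, W=1, Z=1, Y=2) weight 1/112
  (X=0, W=1, Z=1, Y=3) weight 1/112
  (X=0, W=1, Z=1, Y=4) weight 1/112
  (X=0, W=1, Z=1, Y=5) weight 1/112
  (X=1, W=1, Z=1, Y=2) weight 1/112
  (X=1, W=1, Z=1, Y=3) weight 1/112
  (X=1, W=1, Z=1, Y=4) weight 1/112
  (X=1, W=1, Z=1, Y=5) weight 1/112
  (X=3, W=1, Z=0, Y=2) weight 1/128
  … 7 more
Group by Z:
  weight(Z=0) = 1/32
  weight(Z=1) = 3/28
Total weight = 1/32 + 3/28 = 31/224
P(Z=0 | obs) = 1/32 / 31/224 = 7/31
P(Z=1 | obs) = 3/28 / 31/224 = 24/31

P(Z = 0 | obs) = 7/31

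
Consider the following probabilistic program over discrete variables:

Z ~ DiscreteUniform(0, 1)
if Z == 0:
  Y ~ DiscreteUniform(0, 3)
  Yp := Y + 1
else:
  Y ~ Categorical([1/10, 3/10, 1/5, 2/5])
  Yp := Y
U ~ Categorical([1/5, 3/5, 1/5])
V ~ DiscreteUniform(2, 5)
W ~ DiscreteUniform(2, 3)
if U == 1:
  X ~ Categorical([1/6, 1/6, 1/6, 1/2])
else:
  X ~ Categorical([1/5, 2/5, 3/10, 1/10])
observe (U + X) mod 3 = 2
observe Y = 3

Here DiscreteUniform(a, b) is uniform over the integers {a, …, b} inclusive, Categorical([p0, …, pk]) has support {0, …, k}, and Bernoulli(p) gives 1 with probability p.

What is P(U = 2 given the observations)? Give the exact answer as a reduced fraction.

P(U = 2 | obs) = 3/11

Enumerate traces; 64 have nonzero weight after conditioning:
  (Z=0, Y=3, U=0, V=2, W=2, X=2) weight 3/3200
  (Z=0, Y=3, U=0, V=2, W=3, X=2) weight 3/3200
  (Z=0, Y=3, U=0, V=3, W=2, X=2) weight 3/3200
  (Z=0, Y=3, U=0, V=3, W=3, X=2) weight 3/3200
  (Z=0, Y=3, U=0, V=4, W=2, X=2) weight 3/3200
  (Z=0, Y=3, U=0, V=4, W=3, X=2) weight 3/3200
  (Z=0, Y=3, U=0, V=5, W=2, X=2) weight 3/3200
  (Z=0, Y=3, U=0, V=5, W=3, X=2) weight 3/3200
  (Z=0, Y=3, U=1, V=2, W=2, X=1) weight 1/640
  (Z=0, Y=3, U=2, V=2, W=2, X=0) weight 1/1600
  … 54 more
Group by U:
  weight(U=0) = 39/2000
  weight(U=1) = 13/400
  weight(U=2) = 39/2000
Total weight = 39/2000 + 13/400 + 39/2000 = 143/2000
P(U=0 | obs) = 39/2000 / 143/2000 = 3/11
P(U=1 | obs) = 13/400 / 143/2000 = 5/11
P(U=2 | obs) = 39/2000 / 143/2000 = 3/11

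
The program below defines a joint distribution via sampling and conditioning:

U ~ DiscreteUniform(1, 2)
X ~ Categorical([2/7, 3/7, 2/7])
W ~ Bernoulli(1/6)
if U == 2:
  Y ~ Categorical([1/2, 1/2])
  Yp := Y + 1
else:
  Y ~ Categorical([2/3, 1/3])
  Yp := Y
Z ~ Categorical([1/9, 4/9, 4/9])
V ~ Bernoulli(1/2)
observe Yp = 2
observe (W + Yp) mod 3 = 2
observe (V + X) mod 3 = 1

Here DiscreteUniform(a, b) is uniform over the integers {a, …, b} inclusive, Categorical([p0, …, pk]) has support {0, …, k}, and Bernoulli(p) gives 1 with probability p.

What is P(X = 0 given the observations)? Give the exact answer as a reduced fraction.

Enumerate traces; 6 have nonzero weight after conditioning:
  (U=2, X=0, W=0, Y=1, Z=0, V=1) weight 5/1512
  (U=2, X=0, W=0, Y=1, Z=1, V=1) weight 5/378
  (U=2, X=0, W=0, Y=1, Z=2, V=1) weight 5/378
  (U=2, X=1, W=0, Y=1, Z=0, V=0) weight 5/1008
  (U=2, X=1, W=0, Y=1, Z=1, V=0) weight 5/252
  (U=2, X=1, W=0, Y=1, Z=2, V=0) weight 5/252
Group by X:
  weight(X=0) = 5/168
  weight(X=1) = 5/112
Total weight = 5/168 + 5/112 = 25/336
P(X=0 | obs) = 5/168 / 25/336 = 2/5
P(X=1 | obs) = 5/112 / 25/336 = 3/5

P(X = 0 | obs) = 2/5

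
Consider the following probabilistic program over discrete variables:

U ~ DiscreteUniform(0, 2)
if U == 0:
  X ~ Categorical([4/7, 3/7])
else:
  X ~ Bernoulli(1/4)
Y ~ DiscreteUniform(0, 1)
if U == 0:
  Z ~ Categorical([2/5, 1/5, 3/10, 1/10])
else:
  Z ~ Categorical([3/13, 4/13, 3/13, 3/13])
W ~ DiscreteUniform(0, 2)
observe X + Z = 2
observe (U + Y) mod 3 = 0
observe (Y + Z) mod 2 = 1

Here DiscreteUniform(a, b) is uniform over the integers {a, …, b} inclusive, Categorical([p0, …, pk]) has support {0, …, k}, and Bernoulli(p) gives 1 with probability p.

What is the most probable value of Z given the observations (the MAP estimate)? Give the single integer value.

Enumerate traces; 6 have nonzero weight after conditioning:
  (U=0, X=1, Y=0, Z=1, W=0) weight 1/210
  (U=0, X=1, Y=0, Z=1, W=1) weight 1/210
  (U=0, X=1, Y=0, Z=1, W=2) weight 1/210
  (U=2, X=0, Y=1, Z=2, W=0) weight 1/104
  (U=2, X=0, Y=1, Z=2, W=1) weight 1/104
  (U=2, X=0, Y=1, Z=2, W=2) weight 1/104
Group by Z:
  weight(Z=1) = 1/70
  weight(Z=2) = 3/104
Total weight = 1/70 + 3/104 = 157/3640
P(Z=1 | obs) = 1/70 / 157/3640 = 52/157
P(Z=2 | obs) = 3/104 / 157/3640 = 105/157
argmax = 2

argmax_v P(Z = v | obs) = 2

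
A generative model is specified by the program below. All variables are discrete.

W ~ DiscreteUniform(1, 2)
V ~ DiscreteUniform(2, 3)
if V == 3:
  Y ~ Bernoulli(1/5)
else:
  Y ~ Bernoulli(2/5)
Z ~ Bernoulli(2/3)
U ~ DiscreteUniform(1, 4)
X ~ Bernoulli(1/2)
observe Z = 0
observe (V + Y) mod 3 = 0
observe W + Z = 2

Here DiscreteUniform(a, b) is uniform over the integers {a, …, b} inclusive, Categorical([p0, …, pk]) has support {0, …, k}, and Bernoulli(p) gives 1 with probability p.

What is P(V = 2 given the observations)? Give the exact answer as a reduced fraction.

P(V = 2 | obs) = 1/3

Enumerate traces; 16 have nonzero weight after conditioning:
  (W=2, V=2, Y=1, Z=0, U=1, X=0) weight 1/240
  (W=2, V=2, Y=1, Z=0, U=1, X=1) weight 1/240
  (W=2, V=2, Y=1, Z=0, U=2, X=0) weight 1/240
  (W=2, V=2, Y=1, Z=0, U=2, X=1) weight 1/240
  (W=2, V=2, Y=1, Z=0, U=3, X=0) weight 1/240
  (W=2, V=2, Y=1, Z=0, U=3, X=1) weight 1/240
  (W=2, V=2, Y=1, Z=0, U=4, X=0) weight 1/240
  (W=2, V=2, Y=1, Z=0, U=4, X=1) weight 1/240
  (W=2, V=3, Y=0, Z=0, U=1, X=0) weight 1/120
  … 7 more
Group by V:
  weight(V=2) = 1/30
  weight(V=3) = 1/15
Total weight = 1/30 + 1/15 = 1/10
P(V=2 | obs) = 1/30 / 1/10 = 1/3
P(V=3 | obs) = 1/15 / 1/10 = 2/3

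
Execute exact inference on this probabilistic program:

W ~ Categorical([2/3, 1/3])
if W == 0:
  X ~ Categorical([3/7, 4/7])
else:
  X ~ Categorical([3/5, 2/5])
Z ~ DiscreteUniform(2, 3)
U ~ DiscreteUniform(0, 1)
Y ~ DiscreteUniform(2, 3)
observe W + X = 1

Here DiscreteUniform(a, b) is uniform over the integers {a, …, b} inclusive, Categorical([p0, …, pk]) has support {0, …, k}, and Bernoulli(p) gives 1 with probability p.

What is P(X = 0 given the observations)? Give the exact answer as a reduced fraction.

Enumerate traces; 16 have nonzero weight after conditioning:
  (W=0, X=1, Z=2, U=0, Y=2) weight 1/21
  (W=0, X=1, Z=2, U=0, Y=3) weight 1/21
  (W=0, X=1, Z=2, U=1, Y=2) weight 1/21
  (W=0, X=1, Z=2, U=1, Y=3) weight 1/21
  (W=0, X=1, Z=3, U=0, Y=2) weight 1/21
  (W=0, X=1, Z=3, U=0, Y=3) weight 1/21
  (W=0, X=1, Z=3, U=1, Y=2) weight 1/21
  (W=0, X=1, Z=3, U=1, Y=3) weight 1/21
  (W=1, X=0, Z=2, U=0, Y=2) weight 1/40
  … 7 more
Group by X:
  weight(X=0) = 1/5
  weight(X=1) = 8/21
Total weight = 1/5 + 8/21 = 61/105
P(X=0 | obs) = 1/5 / 61/105 = 21/61
P(X=1 | obs) = 8/21 / 61/105 = 40/61

P(X = 0 | obs) = 21/61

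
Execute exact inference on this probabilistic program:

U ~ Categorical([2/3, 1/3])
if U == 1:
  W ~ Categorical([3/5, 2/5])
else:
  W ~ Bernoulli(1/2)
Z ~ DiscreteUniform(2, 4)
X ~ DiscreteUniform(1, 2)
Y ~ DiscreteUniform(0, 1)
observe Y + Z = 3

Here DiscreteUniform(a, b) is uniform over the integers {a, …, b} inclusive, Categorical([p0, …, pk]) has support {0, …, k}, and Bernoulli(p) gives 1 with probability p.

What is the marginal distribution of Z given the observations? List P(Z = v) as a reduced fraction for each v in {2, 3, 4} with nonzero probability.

Enumerate traces; 16 have nonzero weight after conditioning:
  (U=0, W=0, Z=2, X=1, Y=1) weight 1/36
  (U=0, W=0, Z=2, X=2, Y=1) weight 1/36
  (U=0, W=0, Z=3, X=1, Y=0) weight 1/36
  (U=0, W=0, Z=3, X=2, Y=0) weight 1/36
  (U=0, W=1, Z=2, X=1, Y=1) weight 1/36
  (U=0, W=1, Z=2, X=2, Y=1) weight 1/36
  (U=0, W=1, Z=3, X=1, Y=0) weight 1/36
  (U=0, W=1, Z=3, X=2, Y=0) weight 1/36
  … 8 more
Group by Z:
  weight(Z=2) = 1/6
  weight(Z=3) = 1/6
Total weight = 1/6 + 1/6 = 1/3
P(Z=2 | obs) = 1/6 / 1/3 = 1/2
P(Z=3 | obs) = 1/6 / 1/3 = 1/2

P(Z=2) = 1/2, P(Z=3) = 1/2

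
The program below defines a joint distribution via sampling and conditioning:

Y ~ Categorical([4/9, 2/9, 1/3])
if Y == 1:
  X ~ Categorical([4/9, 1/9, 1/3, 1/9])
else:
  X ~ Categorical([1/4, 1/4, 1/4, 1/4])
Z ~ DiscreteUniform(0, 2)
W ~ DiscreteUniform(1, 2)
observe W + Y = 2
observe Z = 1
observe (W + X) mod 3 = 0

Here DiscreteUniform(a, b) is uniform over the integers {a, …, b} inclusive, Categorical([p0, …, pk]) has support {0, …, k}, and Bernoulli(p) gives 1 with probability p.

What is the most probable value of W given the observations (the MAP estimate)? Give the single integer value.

Enumerate traces; 2 have nonzero weight after conditioning:
  (Y=0, X=1, Z=1, W=2) weight 1/54
  (Y=1, X=2, Z=1, W=1) weight 1/81
Group by W:
  weight(W=1) = 1/81
  weight(W=2) = 1/54
Total weight = 1/81 + 1/54 = 5/162
P(W=1 | obs) = 1/81 / 5/162 = 2/5
P(W=2 | obs) = 1/54 / 5/162 = 3/5
argmax = 2

argmax_v P(W = v | obs) = 2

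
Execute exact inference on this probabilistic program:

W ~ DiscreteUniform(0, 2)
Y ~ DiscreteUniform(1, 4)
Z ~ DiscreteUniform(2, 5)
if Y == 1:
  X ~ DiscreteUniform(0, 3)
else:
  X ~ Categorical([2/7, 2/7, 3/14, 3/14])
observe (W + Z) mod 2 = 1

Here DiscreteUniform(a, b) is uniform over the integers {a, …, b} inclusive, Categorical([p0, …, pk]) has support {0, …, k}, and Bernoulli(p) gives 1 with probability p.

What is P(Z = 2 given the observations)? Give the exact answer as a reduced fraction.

Enumerate traces; 96 have nonzero weight after conditioning:
  (W=0, Y=1, Z=3, X=0) weight 1/192
  (W=0, Y=1, Z=3, X=1) weight 1/192
  (W=0, Y=1, Z=3, X=2) weight 1/192
  (W=0, Y=1, Z=3, X=3) weight 1/192
  (W=0, Y=1, Z=5, X=0) weight 1/192
  (W=0, Y=1, Z=5, X=1) weight 1/192
  (W=0, Y=1, Z=5, X=2) weight 1/192
  (W=0, Y=1, Z=5, X=3) weight 1/192
  (W=1, Y=1, Z=2, X=0) weight 1/192
  (W=1, Y=1, Z=4, X=0) weight 1/192
  … 86 more
Group by Z:
  weight(Z=2) = 1/12
  weight(Z=3) = 1/6
  weight(Z=4) = 1/12
  weight(Z=5) = 1/6
Total weight = 1/12 + 1/6 + 1/12 + 1/6 = 1/2
P(Z=2 | obs) = 1/12 / 1/2 = 1/6
P(Z=3 | obs) = 1/6 / 1/2 = 1/3
P(Z=4 | obs) = 1/12 / 1/2 = 1/6
P(Z=5 | obs) = 1/6 / 1/2 = 1/3

P(Z = 2 | obs) = 1/6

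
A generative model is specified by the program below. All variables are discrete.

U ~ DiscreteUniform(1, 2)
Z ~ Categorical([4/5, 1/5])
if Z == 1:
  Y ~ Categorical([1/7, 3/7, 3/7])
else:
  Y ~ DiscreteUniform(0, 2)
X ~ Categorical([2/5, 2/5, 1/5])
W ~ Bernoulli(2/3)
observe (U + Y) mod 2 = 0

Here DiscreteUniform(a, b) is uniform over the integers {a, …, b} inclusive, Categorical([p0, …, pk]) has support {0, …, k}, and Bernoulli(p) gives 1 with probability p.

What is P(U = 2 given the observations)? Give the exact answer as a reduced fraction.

P(U = 2 | obs) = 68/105

Enumerate traces; 36 have nonzero weight after conditioning:
  (U=1, Z=0, Y=1, X=0, W=0) weight 4/225
  (U=1, Z=0, Y=1, X=0, W=1) weight 8/225
  (U=1, Z=0, Y=1, X=1, W=0) weight 4/225
  (U=1, Z=0, Y=1, X=1, W=1) weight 8/225
  (U=1, Z=0, Y=1, X=2, W=0) weight 2/225
  (U=1, Z=0, Y=1, X=2, W=1) weight 4/225
  (U=1, Z=1, Y=1, X=0, W=0) weight 1/175
  (U=1, Z=1, Y=1, X=0, W=1) weight 2/175
  (U=2, Z=0, Y=0, X=0, W=0) weight 4/225
  … 27 more
Group by U:
  weight(U=1) = 37/210
  weight(U=2) = 34/105
Total weight = 37/210 + 34/105 = 1/2
P(U=1 | obs) = 37/210 / 1/2 = 37/105
P(U=2 | obs) = 34/105 / 1/2 = 68/105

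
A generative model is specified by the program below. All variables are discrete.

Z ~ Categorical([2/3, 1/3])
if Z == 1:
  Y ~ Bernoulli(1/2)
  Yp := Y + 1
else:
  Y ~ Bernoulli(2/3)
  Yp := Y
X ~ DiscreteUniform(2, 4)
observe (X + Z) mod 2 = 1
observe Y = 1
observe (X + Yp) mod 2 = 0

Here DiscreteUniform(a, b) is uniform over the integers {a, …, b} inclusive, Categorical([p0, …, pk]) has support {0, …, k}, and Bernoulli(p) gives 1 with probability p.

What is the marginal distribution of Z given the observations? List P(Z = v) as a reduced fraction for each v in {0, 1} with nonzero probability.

P(Z=0) = 4/7, P(Z=1) = 3/7

Enumerate traces; 3 have nonzero weight after conditioning:
  (Z=0, Y=1, X=3) weight 4/27
  (Z=1, Y=1, X=2) weight 1/18
  (Z=1, Y=1, X=4) weight 1/18
Group by Z:
  weight(Z=0) = 4/27
  weight(Z=1) = 1/9
Total weight = 4/27 + 1/9 = 7/27
P(Z=0 | obs) = 4/27 / 7/27 = 4/7
P(Z=1 | obs) = 1/9 / 7/27 = 3/7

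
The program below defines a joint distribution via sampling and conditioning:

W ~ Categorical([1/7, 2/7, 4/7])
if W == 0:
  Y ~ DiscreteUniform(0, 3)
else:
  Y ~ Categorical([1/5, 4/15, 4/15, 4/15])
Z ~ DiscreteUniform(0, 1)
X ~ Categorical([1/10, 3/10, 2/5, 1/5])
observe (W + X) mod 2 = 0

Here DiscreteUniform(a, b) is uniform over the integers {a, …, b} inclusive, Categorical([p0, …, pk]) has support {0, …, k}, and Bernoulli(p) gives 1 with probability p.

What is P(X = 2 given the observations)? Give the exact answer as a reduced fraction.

P(X = 2 | obs) = 4/7

Enumerate traces; 48 have nonzero weight after conditioning:
  (W=0, Y=0, Z=0, X=0) weight 1/560
  (W=0, Y=0, Z=0, X=2) weight 1/140
  (W=0, Y=0, Z=1, X=0) weight 1/560
  (W=0, Y=0, Z=1, X=2) weight 1/140
  (W=0, Y=1, Z=0, X=0) weight 1/560
  (W=0, Y=1, Z=0, X=2) weight 1/140
  (W=0, Y=1, Z=1, X=0) weight 1/560
  (W=0, Y=1, Z=1, X=2) weight 1/140
  (W=1, Y=0, Z=0, X=1) weight 3/350
  (W=1, Y=0, Z=0, X=3) weight 1/175
  … 38 more
Group by X:
  weight(X=0) = 1/14
  weight(X=1) = 3/35
  weight(X=2) = 2/7
  weight(X=3) = 2/35
Total weight = 1/14 + 3/35 + 2/7 + 2/35 = 1/2
P(X=0 | obs) = 1/14 / 1/2 = 1/7
P(X=1 | obs) = 3/35 / 1/2 = 6/35
P(X=2 | obs) = 2/7 / 1/2 = 4/7
P(X=3 | obs) = 2/35 / 1/2 = 4/35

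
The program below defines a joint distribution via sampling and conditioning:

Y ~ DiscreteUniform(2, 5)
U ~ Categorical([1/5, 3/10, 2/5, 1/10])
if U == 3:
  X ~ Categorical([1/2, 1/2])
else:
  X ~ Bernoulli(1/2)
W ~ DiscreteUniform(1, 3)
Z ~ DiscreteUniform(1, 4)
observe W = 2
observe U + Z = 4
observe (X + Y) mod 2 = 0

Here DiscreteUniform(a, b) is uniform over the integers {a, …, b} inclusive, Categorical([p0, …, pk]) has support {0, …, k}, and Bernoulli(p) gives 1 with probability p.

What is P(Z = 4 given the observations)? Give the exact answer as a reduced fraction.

P(Z = 4 | obs) = 1/5

Enumerate traces; 16 have nonzero weight after conditioning:
  (Y=2, U=0, X=0, W=2, Z=4) weight 1/480
  (Y=2, U=1, X=0, W=2, Z=3) weight 1/320
  (Y=2, U=2, X=0, W=2, Z=2) weight 1/240
  (Y=2, U=3, X=0, W=2, Z=1) weight 1/960
  (Y=3, U=0, X=1, W=2, Z=4) weight 1/480
  (Y=3, U=1, X=1, W=2, Z=3) weight 1/320
  (Y=3, U=2, X=1, W=2, Z=2) weight 1/240
  (Y=3, U=3, X=1, W=2, Z=1) weight 1/960
  … 8 more
Group by Z:
  weight(Z=1) = 1/240
  weight(Z=2) = 1/60
  weight(Z=3) = 1/80
  weight(Z=4) = 1/120
Total weight = 1/240 + 1/60 + 1/80 + 1/120 = 1/24
P(Z=1 | obs) = 1/240 / 1/24 = 1/10
P(Z=2 | obs) = 1/60 / 1/24 = 2/5
P(Z=3 | obs) = 1/80 / 1/24 = 3/10
P(Z=4 | obs) = 1/120 / 1/24 = 1/5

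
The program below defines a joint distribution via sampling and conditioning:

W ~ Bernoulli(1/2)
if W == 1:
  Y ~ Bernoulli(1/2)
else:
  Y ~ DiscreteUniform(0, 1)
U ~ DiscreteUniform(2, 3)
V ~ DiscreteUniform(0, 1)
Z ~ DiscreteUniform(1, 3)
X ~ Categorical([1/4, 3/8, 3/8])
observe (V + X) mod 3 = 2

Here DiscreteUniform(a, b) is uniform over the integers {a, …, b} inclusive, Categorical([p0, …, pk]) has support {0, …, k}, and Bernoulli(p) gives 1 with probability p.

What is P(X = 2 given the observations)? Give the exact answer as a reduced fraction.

Enumerate traces; 48 have nonzero weight after conditioning:
  (W=0, Y=0, U=2, V=0, Z=1, X=2) weight 1/128
  (W=0, Y=0, U=2, V=0, Z=2, X=2) weight 1/128
  (W=0, Y=0, U=2, V=0, Z=3, X=2) weight 1/128
  (W=0, Y=0, U=2, V=1, Z=1, X=1) weight 1/128
  (W=0, Y=0, U=2, V=1, Z=2, X=1) weight 1/128
  (W=0, Y=0, U=2, V=1, Z=3, X=1) weight 1/128
  (W=0, Y=0, U=3, V=0, Z=1, X=2) weight 1/128
  (W=0, Y=0, U=3, V=0, Z=2, X=2) weight 1/128
  … 40 more
Group by X:
  weight(X=1) = 3/16
  weight(X=2) = 3/16
Total weight = 3/16 + 3/16 = 3/8
P(X=1 | obs) = 3/16 / 3/8 = 1/2
P(X=2 | obs) = 3/16 / 3/8 = 1/2

P(X = 2 | obs) = 1/2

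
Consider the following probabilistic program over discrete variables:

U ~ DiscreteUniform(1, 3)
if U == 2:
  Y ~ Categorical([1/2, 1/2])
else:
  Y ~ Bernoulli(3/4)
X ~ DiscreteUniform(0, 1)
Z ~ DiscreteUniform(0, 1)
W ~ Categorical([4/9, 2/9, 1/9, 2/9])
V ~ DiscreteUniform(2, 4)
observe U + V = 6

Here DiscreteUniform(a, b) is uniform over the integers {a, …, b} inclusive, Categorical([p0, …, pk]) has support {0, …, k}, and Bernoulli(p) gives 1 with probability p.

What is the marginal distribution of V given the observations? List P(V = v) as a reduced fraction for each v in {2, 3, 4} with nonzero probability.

P(V=3) = 1/2, P(V=4) = 1/2

Enumerate traces; 64 have nonzero weight after conditioning:
  (U=2, Y=0, X=0, Z=0, W=0, V=4) weight 1/162
  (U=2, Y=0, X=0, Z=0, W=1, V=4) weight 1/324
  (U=2, Y=0, X=0, Z=0, W=2, V=4) weight 1/648
  (U=2, Y=0, X=0, Z=0, W=3, V=4) weight 1/324
  (U=2, Y=0, X=0, Z=1, W=0, V=4) weight 1/162
  (U=2, Y=0, X=0, Z=1, W=1, V=4) weight 1/324
  (U=2, Y=0, X=0, Z=1, W=2, V=4) weight 1/648
  (U=2, Y=0, X=0, Z=1, W=3, V=4) weight 1/324
  (U=3, Y=0, X=0, Z=0, W=0, V=3) weight 1/324
  … 55 more
Group by V:
  weight(V=3) = 1/9
  weight(V=4) = 1/9
Total weight = 1/9 + 1/9 = 2/9
P(V=3 | obs) = 1/9 / 2/9 = 1/2
P(V=4 | obs) = 1/9 / 2/9 = 1/2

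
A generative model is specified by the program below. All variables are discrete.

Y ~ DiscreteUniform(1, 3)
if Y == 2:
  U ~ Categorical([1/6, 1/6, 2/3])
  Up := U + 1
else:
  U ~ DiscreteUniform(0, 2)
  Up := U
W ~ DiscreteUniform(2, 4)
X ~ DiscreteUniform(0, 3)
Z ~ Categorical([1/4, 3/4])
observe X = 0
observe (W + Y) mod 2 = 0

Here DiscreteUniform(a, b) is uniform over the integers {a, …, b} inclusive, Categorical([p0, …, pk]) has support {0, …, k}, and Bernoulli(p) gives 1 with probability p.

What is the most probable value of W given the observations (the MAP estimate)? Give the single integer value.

argmax_v P(W = v | obs) = 3

Enumerate traces; 24 have nonzero weight after conditioning:
  (Y=1, U=0, W=3, X=0, Z=0) weight 1/432
  (Y=1, U=0, W=3, X=0, Z=1) weight 1/144
  (Y=1, U=1, W=3, X=0, Z=0) weight 1/432
  (Y=1, U=1, W=3, X=0, Z=1) weight 1/144
  (Y=1, U=2, W=3, X=0, Z=0) weight 1/432
  (Y=1, U=2, W=3, X=0, Z=1) weight 1/144
  (Y=2, U=0, W=2, X=0, Z=0) weight 1/864
  (Y=2, U=0, W=2, X=0, Z=1) weight 1/288
  (Y=2, U=0, W=4, X=0, Z=0) weight 1/864
  … 15 more
Group by W:
  weight(W=2) = 1/36
  weight(W=3) = 1/18
  weight(W=4) = 1/36
Total weight = 1/36 + 1/18 + 1/36 = 1/9
P(W=2 | obs) = 1/36 / 1/9 = 1/4
P(W=3 | obs) = 1/18 / 1/9 = 1/2
P(W=4 | obs) = 1/36 / 1/9 = 1/4
argmax = 3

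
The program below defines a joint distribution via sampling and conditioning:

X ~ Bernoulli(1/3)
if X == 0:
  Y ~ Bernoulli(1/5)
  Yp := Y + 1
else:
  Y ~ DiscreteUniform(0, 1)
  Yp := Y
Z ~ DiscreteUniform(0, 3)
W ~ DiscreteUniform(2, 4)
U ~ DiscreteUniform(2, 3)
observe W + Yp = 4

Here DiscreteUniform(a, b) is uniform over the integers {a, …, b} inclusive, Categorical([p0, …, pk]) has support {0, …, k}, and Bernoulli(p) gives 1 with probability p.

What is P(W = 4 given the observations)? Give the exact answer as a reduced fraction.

Enumerate traces; 32 have nonzero weight after conditioning:
  (X=0, Y=0, Z=0, W=3, U=2) weight 1/45
  (X=0, Y=0, Z=0, W=3, U=3) weight 1/45
  (X=0, Y=0, Z=1, W=3, U=2) weight 1/45
  (X=0, Y=0, Z=1, W=3, U=3) weight 1/45
  (X=0, Y=0, Z=2, W=3, U=2) weight 1/45
  (X=0, Y=0, Z=2, W=3, U=3) weight 1/45
  (X=0, Y=0, Z=3, W=3, U=2) weight 1/45
  (X=0, Y=0, Z=3, W=3, U=3) weight 1/45
  (X=0, Y=1, Z=0, W=2, U=2) weight 1/180
  (X=1, Y=0, Z=0, W=4, U=2) weight 1/144
  … 22 more
Group by W:
  weight(W=2) = 2/45
  weight(W=3) = 7/30
  weight(W=4) = 1/18
Total weight = 2/45 + 7/30 + 1/18 = 1/3
P(W=2 | obs) = 2/45 / 1/3 = 2/15
P(W=3 | obs) = 7/30 / 1/3 = 7/10
P(W=4 | obs) = 1/18 / 1/3 = 1/6

P(W = 4 | obs) = 1/6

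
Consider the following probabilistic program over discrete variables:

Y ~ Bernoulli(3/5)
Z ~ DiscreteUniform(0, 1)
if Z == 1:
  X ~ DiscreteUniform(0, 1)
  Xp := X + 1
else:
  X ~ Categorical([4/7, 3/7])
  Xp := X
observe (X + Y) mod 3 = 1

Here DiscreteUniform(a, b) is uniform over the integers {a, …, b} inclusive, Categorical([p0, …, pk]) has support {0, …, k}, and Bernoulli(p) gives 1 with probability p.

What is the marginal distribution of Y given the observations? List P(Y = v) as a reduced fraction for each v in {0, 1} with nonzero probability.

Enumerate traces; 4 have nonzero weight after conditioning:
  (Y=0, Z=0, X=1) weight 3/35
  (Y=0, Z=1, X=1) weight 1/10
  (Y=1, Z=0, X=0) weight 6/35
  (Y=1, Z=1, X=0) weight 3/20
Group by Y:
  weight(Y=0) = 13/70
  weight(Y=1) = 9/28
Total weight = 13/70 + 9/28 = 71/140
P(Y=0 | obs) = 13/70 / 71/140 = 26/71
P(Y=1 | obs) = 9/28 / 71/140 = 45/71

P(Y=0) = 26/71, P(Y=1) = 45/71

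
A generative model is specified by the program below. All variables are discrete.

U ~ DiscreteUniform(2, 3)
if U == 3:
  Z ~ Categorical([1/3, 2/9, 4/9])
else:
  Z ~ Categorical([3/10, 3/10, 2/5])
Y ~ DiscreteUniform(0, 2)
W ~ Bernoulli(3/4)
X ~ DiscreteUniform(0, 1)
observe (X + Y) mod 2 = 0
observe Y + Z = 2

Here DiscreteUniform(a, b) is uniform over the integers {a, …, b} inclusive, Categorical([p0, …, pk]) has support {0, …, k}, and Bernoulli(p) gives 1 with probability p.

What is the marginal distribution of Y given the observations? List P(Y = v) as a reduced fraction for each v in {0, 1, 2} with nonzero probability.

Enumerate traces; 12 have nonzero weight after conditioning:
  (U=2, Z=0, Y=2, W=0, X=0) weight 1/160
  (U=2, Z=0, Y=2, W=1, X=0) weight 3/160
  (U=2, Z=1, Y=1, W=0, X=1) weight 1/160
  (U=2, Z=1, Y=1, W=1, X=1) weight 3/160
  (U=2, Z=2, Y=0, W=0, X=0) weight 1/120
  (U=2, Z=2, Y=0, W=1, X=0) weight 1/40
  (U=3, Z=0, Y=2, W=0, X=0) weight 1/144
  (U=3, Z=0, Y=2, W=1, X=0) weight 1/48
  … 4 more
Group by Y:
  weight(Y=0) = 19/270
  weight(Y=1) = 47/1080
  weight(Y=2) = 19/360
Total weight = 19/270 + 47/1080 + 19/360 = 1/6
P(Y=0 | obs) = 19/270 / 1/6 = 19/45
P(Y=1 | obs) = 47/1080 / 1/6 = 47/180
P(Y=2 | obs) = 19/360 / 1/6 = 19/60

P(Y=0) = 19/45, P(Y=1) = 47/180, P(Y=2) = 19/60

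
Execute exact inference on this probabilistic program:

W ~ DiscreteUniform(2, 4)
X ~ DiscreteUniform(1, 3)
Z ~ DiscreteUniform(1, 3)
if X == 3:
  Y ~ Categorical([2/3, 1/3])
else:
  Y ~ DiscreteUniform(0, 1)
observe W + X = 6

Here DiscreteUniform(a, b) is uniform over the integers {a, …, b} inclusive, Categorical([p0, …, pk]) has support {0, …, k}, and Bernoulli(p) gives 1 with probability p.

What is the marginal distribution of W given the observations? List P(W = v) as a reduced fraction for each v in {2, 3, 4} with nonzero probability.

Enumerate traces; 12 have nonzero weight after conditioning:
  (W=3, X=3, Z=1, Y=0) weight 2/81
  (W=3, X=3, Z=1, Y=1) weight 1/81
  (W=3, X=3, Z=2, Y=0) weight 2/81
  (W=3, X=3, Z=2, Y=1) weight 1/81
  (W=3, X=3, Z=3, Y=0) weight 2/81
  (W=3, X=3, Z=3, Y=1) weight 1/81
  (W=4, X=2, Z=1, Y=0) weight 1/54
  (W=4, X=2, Z=1, Y=1) weight 1/54
  … 4 more
Group by W:
  weight(W=3) = 1/9
  weight(W=4) = 1/9
Total weight = 1/9 + 1/9 = 2/9
P(W=3 | obs) = 1/9 / 2/9 = 1/2
P(W=4 | obs) = 1/9 / 2/9 = 1/2

P(W=3) = 1/2, P(W=4) = 1/2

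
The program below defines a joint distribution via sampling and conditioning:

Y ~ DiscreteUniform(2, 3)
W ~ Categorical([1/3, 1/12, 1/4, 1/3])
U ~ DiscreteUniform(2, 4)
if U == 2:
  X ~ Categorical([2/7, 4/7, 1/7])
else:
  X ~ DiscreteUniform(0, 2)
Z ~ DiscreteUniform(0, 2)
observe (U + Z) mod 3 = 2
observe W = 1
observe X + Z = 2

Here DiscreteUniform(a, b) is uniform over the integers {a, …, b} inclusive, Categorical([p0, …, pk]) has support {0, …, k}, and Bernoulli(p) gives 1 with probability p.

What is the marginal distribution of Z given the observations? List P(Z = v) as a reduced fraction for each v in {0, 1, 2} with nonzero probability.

P(Z=0) = 3/17, P(Z=1) = 7/17, P(Z=2) = 7/17

Enumerate traces; 6 have nonzero weight after conditioning:
  (Y=2, W=1, U=2, X=2, Z=0) weight 1/1512
  (Y=2, W=1, U=3, X=0, Z=2) weight 1/648
  (Y=2, W=1, U=4, X=1, Z=1) weight 1/648
  (Y=3, W=1, U=2, X=2, Z=0) weight 1/1512
  (Y=3, W=1, U=3, X=0, Z=2) weight 1/648
  (Y=3, W=1, U=4, X=1, Z=1) weight 1/648
Group by Z:
  weight(Z=0) = 1/756
  weight(Z=1) = 1/324
  weight(Z=2) = 1/324
Total weight = 1/756 + 1/324 + 1/324 = 17/2268
P(Z=0 | obs) = 1/756 / 17/2268 = 3/17
P(Z=1 | obs) = 1/324 / 17/2268 = 7/17
P(Z=2 | obs) = 1/324 / 17/2268 = 7/17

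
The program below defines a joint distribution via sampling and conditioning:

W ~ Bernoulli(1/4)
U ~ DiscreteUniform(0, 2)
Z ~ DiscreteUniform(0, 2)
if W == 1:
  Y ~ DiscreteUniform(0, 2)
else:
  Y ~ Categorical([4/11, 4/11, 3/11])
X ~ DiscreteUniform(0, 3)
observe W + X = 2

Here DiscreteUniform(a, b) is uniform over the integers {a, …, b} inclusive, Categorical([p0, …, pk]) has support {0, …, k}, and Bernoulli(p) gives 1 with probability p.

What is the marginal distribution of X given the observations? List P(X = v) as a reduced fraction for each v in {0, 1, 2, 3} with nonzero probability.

P(X=1) = 1/4, P(X=2) = 3/4

Enumerate traces; 54 have nonzero weight after conditioning:
  (W=0, U=0, Z=0, Y=0, X=2) weight 1/132
  (W=0, U=0, Z=0, Y=1, X=2) weight 1/132
  (W=0, U=0, Z=0, Y=2, X=2) weight 1/176
  (W=0, U=0, Z=1, Y=0, X=2) weight 1/132
  (W=0, U=0, Z=1, Y=1, X=2) weight 1/132
  (W=0, U=0, Z=1, Y=2, X=2) weight 1/176
  (W=0, U=0, Z=2, Y=0, X=2) weight 1/132
  (W=0, U=0, Z=2, Y=1, X=2) weight 1/132
  (W=1, U=0, Z=0, Y=0, X=1) weight 1/432
  … 45 more
Group by X:
  weight(X=1) = 1/16
  weight(X=2) = 3/16
Total weight = 1/16 + 3/16 = 1/4
P(X=1 | obs) = 1/16 / 1/4 = 1/4
P(X=2 | obs) = 3/16 / 1/4 = 3/4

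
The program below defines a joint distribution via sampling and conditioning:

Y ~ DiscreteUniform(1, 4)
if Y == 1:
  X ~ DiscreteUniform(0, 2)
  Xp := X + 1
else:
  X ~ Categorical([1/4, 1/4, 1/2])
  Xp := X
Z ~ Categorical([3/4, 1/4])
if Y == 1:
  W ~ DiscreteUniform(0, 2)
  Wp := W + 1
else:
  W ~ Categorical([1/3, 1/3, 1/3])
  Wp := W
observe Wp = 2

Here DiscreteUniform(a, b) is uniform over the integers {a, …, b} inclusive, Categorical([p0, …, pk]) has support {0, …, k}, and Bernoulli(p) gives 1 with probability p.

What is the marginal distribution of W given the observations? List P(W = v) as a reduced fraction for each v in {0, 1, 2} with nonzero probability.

Enumerate traces; 24 have nonzero weight after conditioning:
  (Y=1, X=0, Z=0, W=1) weight 1/48
  (Y=1, X=0, Z=1, W=1) weight 1/144
  (Y=1, X=1, Z=0, W=1) weight 1/48
  (Y=1, X=1, Z=1, W=1) weight 1/144
  (Y=1, X=2, Z=0, W=1) weight 1/48
  (Y=1, X=2, Z=1, W=1) weight 1/144
  (Y=2, X=0, Z=0, W=2) weight 1/64
  (Y=2, X=0, Z=1, W=2) weight 1/192
  … 16 more
Group by W:
  weight(W=1) = 1/12
  weight(W=2) = 1/4
Total weight = 1/12 + 1/4 = 1/3
P(W=1 | obs) = 1/12 / 1/3 = 1/4
P(W=2 | obs) = 1/4 / 1/3 = 3/4

P(W=1) = 1/4, P(W=2) = 3/4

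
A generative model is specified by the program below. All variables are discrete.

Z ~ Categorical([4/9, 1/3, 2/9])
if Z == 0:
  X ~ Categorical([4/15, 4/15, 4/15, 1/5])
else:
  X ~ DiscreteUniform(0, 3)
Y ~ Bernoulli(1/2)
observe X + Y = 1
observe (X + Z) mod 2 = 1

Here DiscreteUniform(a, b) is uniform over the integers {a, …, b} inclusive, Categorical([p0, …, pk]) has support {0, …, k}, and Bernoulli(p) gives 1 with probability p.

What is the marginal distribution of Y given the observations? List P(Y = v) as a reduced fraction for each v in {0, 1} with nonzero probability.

P(Y=0) = 94/139, P(Y=1) = 45/139

Enumerate traces; 3 have nonzero weight after conditioning:
  (Z=0, X=1, Y=0) weight 8/135
  (Z=1, X=0, Y=1) weight 1/24
  (Z=2, X=1, Y=0) weight 1/36
Group by Y:
  weight(Y=0) = 47/540
  weight(Y=1) = 1/24
Total weight = 47/540 + 1/24 = 139/1080
P(Y=0 | obs) = 47/540 / 139/1080 = 94/139
P(Y=1 | obs) = 1/24 / 139/1080 = 45/139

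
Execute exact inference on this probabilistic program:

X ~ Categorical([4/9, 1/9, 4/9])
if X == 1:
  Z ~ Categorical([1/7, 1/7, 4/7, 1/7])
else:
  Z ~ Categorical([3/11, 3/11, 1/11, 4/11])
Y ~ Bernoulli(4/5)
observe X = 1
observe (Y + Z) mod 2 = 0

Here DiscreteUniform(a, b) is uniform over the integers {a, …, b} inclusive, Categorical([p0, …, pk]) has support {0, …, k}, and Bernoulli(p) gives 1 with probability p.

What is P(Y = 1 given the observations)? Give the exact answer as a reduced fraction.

Enumerate traces; 4 have nonzero weight after conditioning:
  (X=1, Z=0, Y=0) weight 1/315
  (X=1, Z=1, Y=1) weight 4/315
  (X=1, Z=2, Y=0) weight 4/315
  (X=1, Z=3, Y=1) weight 4/315
Group by Y:
  weight(Y=0) = 1/63
  weight(Y=1) = 8/315
Total weight = 1/63 + 8/315 = 13/315
P(Y=0 | obs) = 1/63 / 13/315 = 5/13
P(Y=1 | obs) = 8/315 / 13/315 = 8/13

P(Y = 1 | obs) = 8/13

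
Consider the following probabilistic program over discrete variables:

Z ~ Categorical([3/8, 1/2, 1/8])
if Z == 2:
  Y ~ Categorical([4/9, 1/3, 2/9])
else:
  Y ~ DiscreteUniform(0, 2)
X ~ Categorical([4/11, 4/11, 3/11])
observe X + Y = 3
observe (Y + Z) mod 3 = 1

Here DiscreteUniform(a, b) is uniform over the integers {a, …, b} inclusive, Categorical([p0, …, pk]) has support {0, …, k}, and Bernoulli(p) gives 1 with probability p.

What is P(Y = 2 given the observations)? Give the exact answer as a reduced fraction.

Enumerate traces; 2 have nonzero weight after conditioning:
  (Z=0, Y=1, X=2) weight 3/88
  (Z=2, Y=2, X=1) weight 1/99
Group by Y:
  weight(Y=1) = 3/88
  weight(Y=2) = 1/99
Total weight = 3/88 + 1/99 = 35/792
P(Y=1 | obs) = 3/88 / 35/792 = 27/35
P(Y=2 | obs) = 1/99 / 35/792 = 8/35

P(Y = 2 | obs) = 8/35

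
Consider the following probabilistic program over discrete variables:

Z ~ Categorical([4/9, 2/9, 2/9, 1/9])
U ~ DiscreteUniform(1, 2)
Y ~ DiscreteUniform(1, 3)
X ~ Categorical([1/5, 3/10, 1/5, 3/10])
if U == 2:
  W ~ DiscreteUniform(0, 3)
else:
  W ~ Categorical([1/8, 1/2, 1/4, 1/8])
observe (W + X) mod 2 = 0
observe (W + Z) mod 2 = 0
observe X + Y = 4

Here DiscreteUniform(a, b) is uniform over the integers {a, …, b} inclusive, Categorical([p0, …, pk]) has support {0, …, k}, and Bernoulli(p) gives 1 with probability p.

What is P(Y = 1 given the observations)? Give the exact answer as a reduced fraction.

P(Y = 1 | obs) = 27/82

Enumerate traces; 24 have nonzero weight after conditioning:
  (Z=0, U=1, Y=2, X=2, W=0) weight 1/540
  (Z=0, U=1, Y=2, X=2, W=2) weight 1/270
  (Z=0, U=2, Y=2, X=2, W=0) weight 1/270
  (Z=0, U=2, Y=2, X=2, W=2) weight 1/270
  (Z=1, U=1, Y=1, X=3, W=1) weight 1/180
  (Z=1, U=1, Y=1, X=3, W=3) weight 1/720
  (Z=1, U=1, Y=3, X=1, W=1) weight 1/180
  (Z=1, U=1, Y=3, X=1, W=3) weight 1/720
  … 16 more
Group by Y:
  weight(Y=1) = 3/160
  weight(Y=2) = 7/360
  weight(Y=3) = 3/160
Total weight = 3/160 + 7/360 + 3/160 = 41/720
P(Y=1 | obs) = 3/160 / 41/720 = 27/82
P(Y=2 | obs) = 7/360 / 41/720 = 14/41
P(Y=3 | obs) = 3/160 / 41/720 = 27/82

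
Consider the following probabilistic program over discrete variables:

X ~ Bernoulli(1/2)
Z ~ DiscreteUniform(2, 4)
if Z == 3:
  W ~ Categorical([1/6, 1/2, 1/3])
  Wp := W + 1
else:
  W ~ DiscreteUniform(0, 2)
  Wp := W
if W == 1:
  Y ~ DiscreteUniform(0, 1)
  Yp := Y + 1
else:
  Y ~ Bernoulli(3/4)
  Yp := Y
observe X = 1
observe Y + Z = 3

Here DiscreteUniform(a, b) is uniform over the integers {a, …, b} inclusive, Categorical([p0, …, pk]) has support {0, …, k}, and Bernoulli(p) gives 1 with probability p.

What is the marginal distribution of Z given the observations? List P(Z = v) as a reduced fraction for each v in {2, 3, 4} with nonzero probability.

Enumerate traces; 6 have nonzero weight after conditioning:
  (X=1, Z=2, W=0, Y=1) weight 1/24
  (X=1, Z=2, W=1, Y=1) weight 1/36
  (X=1, Z=2, W=2, Y=1) weight 1/24
  (X=1, Z=3, W=0, Y=0) weight 1/144
  (X=1, Z=3, W=1, Y=0) weight 1/24
  (X=1, Z=3, W=2, Y=0) weight 1/72
Group by Z:
  weight(Z=2) = 1/9
  weight(Z=3) = 1/16
Total weight = 1/9 + 1/16 = 25/144
P(Z=2 | obs) = 1/9 / 25/144 = 16/25
P(Z=3 | obs) = 1/16 / 25/144 = 9/25

P(Z=2) = 16/25, P(Z=3) = 9/25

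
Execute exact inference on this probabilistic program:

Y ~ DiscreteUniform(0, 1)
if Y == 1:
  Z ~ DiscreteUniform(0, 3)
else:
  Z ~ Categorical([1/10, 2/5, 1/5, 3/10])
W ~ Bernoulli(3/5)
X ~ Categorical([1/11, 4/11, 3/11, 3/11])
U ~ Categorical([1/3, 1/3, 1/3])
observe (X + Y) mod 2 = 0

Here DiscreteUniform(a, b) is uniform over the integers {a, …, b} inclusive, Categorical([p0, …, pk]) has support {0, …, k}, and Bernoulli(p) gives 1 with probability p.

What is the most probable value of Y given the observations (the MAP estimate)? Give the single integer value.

Enumerate traces; 96 have nonzero weight after conditioning:
  (Y=0, Z=0, W=0, X=0, U=0) weight 1/1650
  (Y=0, Z=0, W=0, X=0, U=1) weight 1/1650
  (Y=0, Z=0, W=0, X=0, U=2) weight 1/1650
  (Y=0, Z=0, W=0, X=2, U=0) weight 1/550
  (Y=0, Z=0, W=0, X=2, U=1) weight 1/550
  (Y=0, Z=0, W=0, X=2, U=2) weight 1/550
  (Y=0, Z=0, W=1, X=0, U=0) weight 1/1100
  (Y=0, Z=0, W=1, X=0, U=1) weight 1/1100
  (Y=1, Z=0, W=0, X=1, U=0) weight 1/165
  … 87 more
Group by Y:
  weight(Y=0) = 2/11
  weight(Y=1) = 7/22
Total weight = 2/11 + 7/22 = 1/2
P(Y=0 | obs) = 2/11 / 1/2 = 4/11
P(Y=1 | obs) = 7/22 / 1/2 = 7/11
argmax = 1

argmax_v P(Y = v | obs) = 1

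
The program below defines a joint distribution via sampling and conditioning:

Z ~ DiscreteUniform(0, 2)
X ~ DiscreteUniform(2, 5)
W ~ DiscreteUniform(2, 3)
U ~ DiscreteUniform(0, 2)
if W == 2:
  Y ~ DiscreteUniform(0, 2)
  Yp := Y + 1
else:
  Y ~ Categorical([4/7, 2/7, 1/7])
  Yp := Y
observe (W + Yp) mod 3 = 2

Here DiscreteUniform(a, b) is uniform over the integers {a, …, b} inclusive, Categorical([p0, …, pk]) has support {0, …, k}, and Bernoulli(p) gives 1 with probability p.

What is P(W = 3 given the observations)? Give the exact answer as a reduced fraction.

P(W = 3 | obs) = 3/10

Enumerate traces; 72 have nonzero weight after conditioning:
  (Z=0, X=2, W=2, U=0, Y=2) weight 1/216
  (Z=0, X=2, W=2, U=1, Y=2) weight 1/216
  (Z=0, X=2, W=2, U=2, Y=2) weight 1/216
  (Z=0, X=2, W=3, U=0, Y=2) weight 1/504
  (Z=0, X=2, W=3, U=1, Y=2) weight 1/504
  (Z=0, X=2, W=3, U=2, Y=2) weight 1/504
  (Z=0, X=3, W=2, U=0, Y=2) weight 1/216
  (Z=0, X=3, W=2, U=1, Y=2) weight 1/216
  … 64 more
Group by W:
  weight(W=2) = 1/6
  weight(W=3) = 1/14
Total weight = 1/6 + 1/14 = 5/21
P(W=2 | obs) = 1/6 / 5/21 = 7/10
P(W=3 | obs) = 1/14 / 5/21 = 3/10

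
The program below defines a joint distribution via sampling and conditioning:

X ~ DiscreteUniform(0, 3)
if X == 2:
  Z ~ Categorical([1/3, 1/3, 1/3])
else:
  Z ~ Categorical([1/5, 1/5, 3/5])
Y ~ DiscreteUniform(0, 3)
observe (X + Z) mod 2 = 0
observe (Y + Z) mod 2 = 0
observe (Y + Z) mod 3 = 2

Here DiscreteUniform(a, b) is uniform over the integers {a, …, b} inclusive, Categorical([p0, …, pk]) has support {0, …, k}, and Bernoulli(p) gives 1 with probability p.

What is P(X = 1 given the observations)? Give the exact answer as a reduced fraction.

Enumerate traces; 6 have nonzero weight after conditioning:
  (X=0, Z=0, Y=2) weight 1/80
  (X=0, Z=2, Y=0) weight 3/80
  (X=1, Z=1, Y=1) weight 1/80
  (X=2, Z=0, Y=2) weight 1/48
  (X=2, Z=2, Y=0) weight 1/48
  (X=3, Z=1, Y=1) weight 1/80
Group by X:
  weight(X=0) = 1/20
  weight(X=1) = 1/80
  weight(X=2) = 1/24
  weight(X=3) = 1/80
Total weight = 1/20 + 1/80 + 1/24 + 1/80 = 7/60
P(X=0 | obs) = 1/20 / 7/60 = 3/7
P(X=1 | obs) = 1/80 / 7/60 = 3/28
P(X=2 | obs) = 1/24 / 7/60 = 5/14
P(X=3 | obs) = 1/80 / 7/60 = 3/28

P(X = 1 | obs) = 3/28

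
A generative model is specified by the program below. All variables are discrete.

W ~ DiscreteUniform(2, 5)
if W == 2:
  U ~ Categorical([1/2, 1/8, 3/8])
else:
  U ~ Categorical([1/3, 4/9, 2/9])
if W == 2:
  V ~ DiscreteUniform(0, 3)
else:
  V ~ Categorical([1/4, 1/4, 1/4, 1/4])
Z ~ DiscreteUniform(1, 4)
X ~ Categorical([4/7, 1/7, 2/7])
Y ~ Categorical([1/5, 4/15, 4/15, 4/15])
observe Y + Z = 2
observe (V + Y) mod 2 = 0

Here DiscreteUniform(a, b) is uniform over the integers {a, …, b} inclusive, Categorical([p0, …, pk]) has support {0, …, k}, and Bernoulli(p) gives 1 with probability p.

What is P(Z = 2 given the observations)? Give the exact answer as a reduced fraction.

P(Z = 2 | obs) = 3/7

Enumerate traces; 144 have nonzero weight after conditioning:
  (W=2, U=0, V=0, Z=2, X=0, Y=0) weight 1/1120
  (W=2, U=0, V=0, Z=2, X=1, Y=0) weight 1/4480
  (W=2, U=0, V=0, Z=2, X=2, Y=0) weight 1/2240
  (W=2, U=0, V=1, Z=1, X=0, Y=1) weight 1/840
  (W=2, U=0, V=1, Z=1, X=1, Y=1) weight 1/3360
  (W=2, U=0, V=1, Z=1, X=2, Y=1) weight 1/1680
  (W=2, U=0, V=2, Z=2, X=0, Y=0) weight 1/1120
  (W=2, U=0, V=2, Z=2, X=1, Y=0) weight 1/4480
  … 136 more
Group by Z:
  weight(Z=1) = 1/30
  weight(Z=2) = 1/40
Total weight = 1/30 + 1/40 = 7/120
P(Z=1 | obs) = 1/30 / 7/120 = 4/7
P(Z=2 | obs) = 1/40 / 7/120 = 3/7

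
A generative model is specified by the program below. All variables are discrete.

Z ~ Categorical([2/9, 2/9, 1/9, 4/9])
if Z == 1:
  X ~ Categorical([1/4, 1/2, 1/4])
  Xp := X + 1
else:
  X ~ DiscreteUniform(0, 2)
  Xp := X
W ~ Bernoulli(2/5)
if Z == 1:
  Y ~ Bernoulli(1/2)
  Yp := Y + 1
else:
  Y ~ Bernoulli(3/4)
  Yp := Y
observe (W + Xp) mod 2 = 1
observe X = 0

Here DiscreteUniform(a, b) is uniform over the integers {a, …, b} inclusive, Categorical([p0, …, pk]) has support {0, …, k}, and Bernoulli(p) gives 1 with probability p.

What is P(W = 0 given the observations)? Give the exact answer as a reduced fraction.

P(W = 0 | obs) = 9/37

Enumerate traces; 8 have nonzero weight after conditioning:
  (Z=0, X=0, W=1, Y=0) weight 1/135
  (Z=0, X=0, W=1, Y=1) weight 1/45
  (Z=1, X=0, W=0, Y=0) weight 1/60
  (Z=1, X=0, W=0, Y=1) weight 1/60
  (Z=2, X=0, W=1, Y=0) weight 1/270
  (Z=2, X=0, W=1, Y=1) weight 1/90
  (Z=3, X=0, W=1, Y=0) weight 2/135
  (Z=3, X=0, W=1, Y=1) weight 2/45
Group by W:
  weight(W=0) = 1/30
  weight(W=1) = 14/135
Total weight = 1/30 + 14/135 = 37/270
P(W=0 | obs) = 1/30 / 37/270 = 9/37
P(W=1 | obs) = 14/135 / 37/270 = 28/37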